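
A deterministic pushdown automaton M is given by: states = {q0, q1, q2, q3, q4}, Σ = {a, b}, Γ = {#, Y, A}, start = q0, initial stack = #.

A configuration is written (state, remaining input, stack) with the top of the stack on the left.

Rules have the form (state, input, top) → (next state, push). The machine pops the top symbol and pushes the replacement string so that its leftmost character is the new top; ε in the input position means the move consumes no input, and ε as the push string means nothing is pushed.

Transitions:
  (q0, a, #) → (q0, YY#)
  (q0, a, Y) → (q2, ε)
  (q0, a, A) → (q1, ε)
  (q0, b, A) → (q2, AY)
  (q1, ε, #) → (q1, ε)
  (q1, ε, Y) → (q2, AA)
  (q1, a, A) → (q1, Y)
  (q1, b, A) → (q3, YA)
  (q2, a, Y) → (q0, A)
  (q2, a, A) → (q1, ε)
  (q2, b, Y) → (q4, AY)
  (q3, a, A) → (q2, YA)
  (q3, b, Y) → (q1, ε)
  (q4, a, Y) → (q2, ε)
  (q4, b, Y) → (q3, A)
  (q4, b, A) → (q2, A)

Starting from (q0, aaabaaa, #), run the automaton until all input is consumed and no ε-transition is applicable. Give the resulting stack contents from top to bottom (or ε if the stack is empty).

AA#

(q0, aaabaaa, #)
  read a, top #: go to q0, push YY# → (q0, aabaaa, YY#)
  read a, top Y: go to q2, push ε → (q2, abaaa, Y#)
  read a, top Y: go to q0, push A → (q0, baaa, A#)
  read b, top A: go to q2, push AY → (q2, aaa, AY#)
  read a, top A: go to q1, push ε → (q1, aa, Y#)
  ε-move, top Y: go to q2, push AA → (q2, aa, AA#)
  read a, top A: go to q1, push ε → (q1, a, A#)
  read a, top A: go to q1, push Y → (q1, ε, Y#)
  ε-move, top Y: go to q2, push AA → (q2, ε, AA#)
All input consumed in state q2 with stack AA#.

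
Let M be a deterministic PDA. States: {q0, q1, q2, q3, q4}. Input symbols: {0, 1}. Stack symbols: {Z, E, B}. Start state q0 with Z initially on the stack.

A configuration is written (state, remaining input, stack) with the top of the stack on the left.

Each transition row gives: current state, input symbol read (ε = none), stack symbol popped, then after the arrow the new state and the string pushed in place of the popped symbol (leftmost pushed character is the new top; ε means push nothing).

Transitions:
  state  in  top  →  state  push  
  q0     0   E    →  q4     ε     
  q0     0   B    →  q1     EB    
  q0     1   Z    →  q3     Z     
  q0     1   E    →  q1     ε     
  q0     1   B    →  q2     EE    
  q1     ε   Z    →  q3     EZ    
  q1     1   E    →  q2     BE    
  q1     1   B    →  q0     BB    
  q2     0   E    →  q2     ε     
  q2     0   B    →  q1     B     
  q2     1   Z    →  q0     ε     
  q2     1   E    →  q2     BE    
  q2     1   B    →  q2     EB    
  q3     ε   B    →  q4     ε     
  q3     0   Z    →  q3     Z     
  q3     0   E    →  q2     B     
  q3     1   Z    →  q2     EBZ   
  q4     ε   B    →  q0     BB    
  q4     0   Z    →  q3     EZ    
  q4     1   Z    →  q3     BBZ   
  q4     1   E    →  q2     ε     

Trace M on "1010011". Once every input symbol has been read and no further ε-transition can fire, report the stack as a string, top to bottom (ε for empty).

EEBZ

(q0, 1010011, Z) ⊢ (q3, 010011, Z) ⊢ (q3, 10011, Z) ⊢ (q2, 0011, EBZ) ⊢ (q2, 011, BZ) ⊢ (q1, 11, BZ) ⊢ (q0, 1, BBZ) ⊢ (q2, ε, EEBZ)
All input consumed in state q2 with stack EEBZ.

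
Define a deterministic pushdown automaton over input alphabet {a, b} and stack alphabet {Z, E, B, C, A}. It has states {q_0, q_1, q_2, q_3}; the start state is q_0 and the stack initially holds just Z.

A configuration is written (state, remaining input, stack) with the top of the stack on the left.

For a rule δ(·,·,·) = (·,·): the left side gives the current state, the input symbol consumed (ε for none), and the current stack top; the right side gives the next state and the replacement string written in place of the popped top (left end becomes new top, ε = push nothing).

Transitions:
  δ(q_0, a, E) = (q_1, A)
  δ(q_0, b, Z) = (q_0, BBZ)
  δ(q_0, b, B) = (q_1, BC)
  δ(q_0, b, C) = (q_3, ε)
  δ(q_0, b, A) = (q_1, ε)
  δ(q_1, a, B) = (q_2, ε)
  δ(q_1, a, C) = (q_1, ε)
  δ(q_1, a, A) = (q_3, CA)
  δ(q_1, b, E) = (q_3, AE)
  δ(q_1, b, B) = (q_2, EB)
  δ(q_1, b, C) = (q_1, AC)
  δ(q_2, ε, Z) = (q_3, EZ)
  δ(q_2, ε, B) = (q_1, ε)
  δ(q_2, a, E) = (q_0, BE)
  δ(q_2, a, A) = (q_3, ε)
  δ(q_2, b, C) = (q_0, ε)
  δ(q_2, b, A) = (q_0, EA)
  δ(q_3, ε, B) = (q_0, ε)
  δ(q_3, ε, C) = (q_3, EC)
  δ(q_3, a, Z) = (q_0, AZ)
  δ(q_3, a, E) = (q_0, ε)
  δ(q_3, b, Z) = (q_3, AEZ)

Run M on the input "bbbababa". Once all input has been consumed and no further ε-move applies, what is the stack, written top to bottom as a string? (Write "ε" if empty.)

ABCBZ

(q_0, bbbababa, Z)
  read b, top Z: go to q_0, push BBZ → (q_0, bbababa, BBZ)
  read b, top B: go to q_1, push BC → (q_1, bababa, BCBZ)
  read b, top B: go to q_2, push EB → (q_2, ababa, EBCBZ)
  read a, top E: go to q_0, push BE → (q_0, baba, BEBCBZ)
  read b, top B: go to q_1, push BC → (q_1, aba, BCEBCBZ)
  read a, top B: go to q_2, push ε → (q_2, ba, CEBCBZ)
  read b, top C: go to q_0, push ε → (q_0, a, EBCBZ)
  read a, top E: go to q_1, push A → (q_1, ε, ABCBZ)
All input consumed in state q_1 with stack ABCBZ.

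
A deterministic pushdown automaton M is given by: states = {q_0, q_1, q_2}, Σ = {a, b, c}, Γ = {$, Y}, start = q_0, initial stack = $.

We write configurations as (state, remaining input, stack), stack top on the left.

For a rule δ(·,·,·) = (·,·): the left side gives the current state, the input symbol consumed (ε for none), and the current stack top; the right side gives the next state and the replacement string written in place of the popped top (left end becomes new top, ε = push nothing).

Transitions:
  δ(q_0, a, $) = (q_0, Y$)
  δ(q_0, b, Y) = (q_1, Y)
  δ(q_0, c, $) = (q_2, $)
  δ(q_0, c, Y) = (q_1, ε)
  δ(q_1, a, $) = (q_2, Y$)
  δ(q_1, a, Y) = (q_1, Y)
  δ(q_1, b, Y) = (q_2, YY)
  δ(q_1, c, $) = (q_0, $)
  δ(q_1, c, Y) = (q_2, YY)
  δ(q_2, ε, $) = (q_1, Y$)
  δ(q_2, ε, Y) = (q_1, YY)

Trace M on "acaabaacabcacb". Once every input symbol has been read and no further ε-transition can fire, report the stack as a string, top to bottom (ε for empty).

YYYYYYYYYYYYYY$

(q_0, acaabaacabcacb, $)
  read a, top $: go to q_0, push Y$ → (q_0, caabaacabcacb, Y$)
  read c, top Y: go to q_1, push ε → (q_1, aabaacabcacb, $)
  read a, top $: go to q_2, push Y$ → (q_2, abaacabcacb, Y$)
  ε-move, top Y: go to q_1, push YY → (q_1, abaacabcacb, YY$)
  read a, top Y: go to q_1, push Y → (q_1, baacabcacb, YY$)
  read b, top Y: go to q_2, push YY → (q_2, aacabcacb, YYY$)
  ε-move, top Y: go to q_1, push YY → (q_1, aacabcacb, YYYY$)
  read a, top Y: go to q_1, push Y → (q_1, acabcacb, YYYY$)
  read a, top Y: go to q_1, push Y → (q_1, cabcacb, YYYY$)
  read c, top Y: go to q_2, push YY → (q_2, abcacb, YYYYY$)
  ε-move, top Y: go to q_1, push YY → (q_1, abcacb, YYYYYY$)
  read a, top Y: go to q_1, push Y → (q_1, bcacb, YYYYYY$)
  read b, top Y: go to q_2, push YY → (q_2, cacb, YYYYYYY$)
  ε-move, top Y: go to q_1, push YY → (q_1, cacb, YYYYYYYY$)
  read c, top Y: go to q_2, push YY → (q_2, acb, YYYYYYYYY$)
  ε-move, top Y: go to q_1, push YY → (q_1, acb, YYYYYYYYYY$)
  read a, top Y: go to q_1, push Y → (q_1, cb, YYYYYYYYYY$)
  read c, top Y: go to q_2, push YY → (q_2, b, YYYYYYYYYYY$)
  ε-move, top Y: go to q_1, push YY → (q_1, b, YYYYYYYYYYYY$)
  read b, top Y: go to q_2, push YY → (q_2, ε, YYYYYYYYYYYYY$)
  ε-move, top Y: go to q_1, push YY → (q_1, ε, YYYYYYYYYYYYYY$)
All input consumed in state q_1 with stack YYYYYYYYYYYYYY$.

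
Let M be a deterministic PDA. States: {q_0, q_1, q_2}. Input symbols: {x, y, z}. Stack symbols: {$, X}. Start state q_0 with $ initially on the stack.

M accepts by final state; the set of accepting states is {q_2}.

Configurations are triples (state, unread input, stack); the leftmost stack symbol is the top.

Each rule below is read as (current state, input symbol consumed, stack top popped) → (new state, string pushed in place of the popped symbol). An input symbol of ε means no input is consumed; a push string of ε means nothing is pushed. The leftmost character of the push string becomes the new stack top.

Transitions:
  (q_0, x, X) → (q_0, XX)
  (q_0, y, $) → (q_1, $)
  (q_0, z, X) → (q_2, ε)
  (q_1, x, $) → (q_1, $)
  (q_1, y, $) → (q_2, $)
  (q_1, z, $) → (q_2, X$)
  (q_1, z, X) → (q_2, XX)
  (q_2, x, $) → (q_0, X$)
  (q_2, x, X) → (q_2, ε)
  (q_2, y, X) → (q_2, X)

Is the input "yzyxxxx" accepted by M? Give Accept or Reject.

(q_0, yzyxxxx, $)
  read y, top $: go to q_1, push $ → (q_1, zyxxxx, $)
  read z, top $: go to q_2, push X$ → (q_2, yxxxx, X$)
  read y, top X: go to q_2, push X → (q_2, xxxx, X$)
  read x, top X: go to q_2, push ε → (q_2, xxx, $)
  read x, top $: go to q_0, push X$ → (q_0, xx, X$)
  read x, top X: go to q_0, push XX → (q_0, x, XX$)
  read x, top X: go to q_0, push XX → (q_0, ε, XXX$)
All input consumed; state q_0 ∉ F and no further ε-move applies.

Reject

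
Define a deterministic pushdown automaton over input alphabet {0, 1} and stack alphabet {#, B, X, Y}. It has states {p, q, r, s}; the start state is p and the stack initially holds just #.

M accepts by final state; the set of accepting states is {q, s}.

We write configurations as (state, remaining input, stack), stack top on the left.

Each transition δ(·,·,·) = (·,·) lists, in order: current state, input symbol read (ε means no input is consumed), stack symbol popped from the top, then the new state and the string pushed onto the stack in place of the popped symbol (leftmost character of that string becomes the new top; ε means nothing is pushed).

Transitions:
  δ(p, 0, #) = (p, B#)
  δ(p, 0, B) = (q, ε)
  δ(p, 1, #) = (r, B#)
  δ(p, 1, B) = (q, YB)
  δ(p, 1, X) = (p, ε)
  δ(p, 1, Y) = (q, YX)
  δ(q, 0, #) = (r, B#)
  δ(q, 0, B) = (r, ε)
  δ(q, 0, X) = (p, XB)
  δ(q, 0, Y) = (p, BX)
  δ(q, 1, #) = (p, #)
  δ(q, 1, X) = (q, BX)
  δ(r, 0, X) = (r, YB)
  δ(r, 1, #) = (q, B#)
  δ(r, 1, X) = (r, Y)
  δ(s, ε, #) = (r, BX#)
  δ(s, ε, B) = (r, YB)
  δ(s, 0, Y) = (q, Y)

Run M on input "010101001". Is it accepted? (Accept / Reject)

Accept

(p, 010101001, #) ⊢ (p, 10101001, B#) ⊢ (q, 0101001, YB#) ⊢ (p, 101001, BXB#) ⊢ (q, 01001, YBXB#) ⊢ (p, 1001, BXBXB#) ⊢ (q, 001, YBXBXB#) ⊢ (p, 01, BXBXBXB#) ⊢ (q, 1, XBXBXB#) ⊢ (q, ε, BXBXBXB#)
All input consumed; state q ∈ F.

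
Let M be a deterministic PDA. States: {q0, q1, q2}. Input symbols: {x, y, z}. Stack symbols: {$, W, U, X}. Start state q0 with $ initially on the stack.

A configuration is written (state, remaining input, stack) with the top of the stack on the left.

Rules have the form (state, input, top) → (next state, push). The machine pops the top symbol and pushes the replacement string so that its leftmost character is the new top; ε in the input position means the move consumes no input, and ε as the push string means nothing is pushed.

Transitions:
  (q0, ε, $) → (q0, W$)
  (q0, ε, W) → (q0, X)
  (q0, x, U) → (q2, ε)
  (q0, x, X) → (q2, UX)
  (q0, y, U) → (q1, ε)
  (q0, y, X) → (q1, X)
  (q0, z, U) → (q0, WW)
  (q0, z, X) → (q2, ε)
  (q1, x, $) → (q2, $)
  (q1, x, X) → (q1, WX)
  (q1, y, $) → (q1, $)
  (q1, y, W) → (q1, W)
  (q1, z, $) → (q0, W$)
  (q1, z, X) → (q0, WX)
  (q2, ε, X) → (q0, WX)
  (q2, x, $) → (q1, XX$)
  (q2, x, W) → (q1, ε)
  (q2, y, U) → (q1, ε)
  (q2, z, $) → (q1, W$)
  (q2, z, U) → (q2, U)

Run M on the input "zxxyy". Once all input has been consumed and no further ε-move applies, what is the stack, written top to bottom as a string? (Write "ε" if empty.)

WXX$

(q0, zxxyy, $) ⊢ (q0, zxxyy, W$) ⊢ (q0, zxxyy, X$) ⊢ (q2, xxyy, $) ⊢ (q1, xyy, XX$) ⊢ (q1, yy, WXX$) ⊢ (q1, y, WXX$) ⊢ (q1, ε, WXX$)
All input consumed in state q1 with stack WXX$.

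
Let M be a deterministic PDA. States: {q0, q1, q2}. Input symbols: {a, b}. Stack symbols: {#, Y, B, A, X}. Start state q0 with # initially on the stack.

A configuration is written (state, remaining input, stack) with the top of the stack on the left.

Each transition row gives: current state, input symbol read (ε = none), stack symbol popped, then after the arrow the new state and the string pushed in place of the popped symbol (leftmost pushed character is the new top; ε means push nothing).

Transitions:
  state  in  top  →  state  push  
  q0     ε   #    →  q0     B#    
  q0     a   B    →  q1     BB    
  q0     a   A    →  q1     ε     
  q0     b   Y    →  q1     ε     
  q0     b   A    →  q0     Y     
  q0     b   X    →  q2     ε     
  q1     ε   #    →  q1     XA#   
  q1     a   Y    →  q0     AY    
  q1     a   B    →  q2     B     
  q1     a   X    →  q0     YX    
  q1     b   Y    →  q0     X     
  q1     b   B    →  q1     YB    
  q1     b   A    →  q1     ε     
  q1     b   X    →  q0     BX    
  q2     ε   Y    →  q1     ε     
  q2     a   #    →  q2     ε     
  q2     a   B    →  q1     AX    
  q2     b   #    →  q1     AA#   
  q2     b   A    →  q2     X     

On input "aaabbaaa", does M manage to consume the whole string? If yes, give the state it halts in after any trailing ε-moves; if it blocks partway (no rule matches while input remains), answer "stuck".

(q0, aaabbaaa, #)
  ε-move, top #: go to q0, push B# → (q0, aaabbaaa, B#)
  read a, top B: go to q1, push BB → (q1, aabbaaa, BB#)
  read a, top B: go to q2, push B → (q2, abbaaa, BB#)
  read a, top B: go to q1, push AX → (q1, bbaaa, AXB#)
  read b, top A: go to q1, push ε → (q1, baaa, XB#)
  read b, top X: go to q0, push BX → (q0, aaa, BXB#)
  read a, top B: go to q1, push BB → (q1, aa, BBXB#)
  read a, top B: go to q2, push B → (q2, a, BBXB#)
  read a, top B: go to q1, push AX → (q1, ε, AXBXB#)
All input consumed; M is in state q1.

q1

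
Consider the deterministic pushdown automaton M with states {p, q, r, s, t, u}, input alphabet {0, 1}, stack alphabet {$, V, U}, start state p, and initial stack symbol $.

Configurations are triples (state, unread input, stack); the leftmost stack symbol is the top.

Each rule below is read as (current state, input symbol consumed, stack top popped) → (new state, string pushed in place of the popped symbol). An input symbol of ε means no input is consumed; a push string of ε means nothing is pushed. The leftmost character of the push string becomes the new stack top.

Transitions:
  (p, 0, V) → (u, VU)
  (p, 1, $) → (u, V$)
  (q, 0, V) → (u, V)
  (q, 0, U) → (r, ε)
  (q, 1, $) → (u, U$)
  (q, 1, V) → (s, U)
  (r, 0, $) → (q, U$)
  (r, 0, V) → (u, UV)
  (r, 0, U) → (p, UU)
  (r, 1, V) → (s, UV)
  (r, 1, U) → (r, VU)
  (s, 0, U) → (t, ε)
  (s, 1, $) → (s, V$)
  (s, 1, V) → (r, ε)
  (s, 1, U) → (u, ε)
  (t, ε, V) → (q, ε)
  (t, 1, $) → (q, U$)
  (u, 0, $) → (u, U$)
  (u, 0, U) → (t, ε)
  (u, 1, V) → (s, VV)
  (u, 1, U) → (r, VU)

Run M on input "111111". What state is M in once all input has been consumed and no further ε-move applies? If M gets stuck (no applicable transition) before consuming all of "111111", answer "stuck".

s

(p, 111111, $) ⊢ (u, 11111, V$) ⊢ (s, 1111, VV$) ⊢ (r, 111, V$) ⊢ (s, 11, UV$) ⊢ (u, 1, V$) ⊢ (s, ε, VV$)
All input consumed; M is in state s.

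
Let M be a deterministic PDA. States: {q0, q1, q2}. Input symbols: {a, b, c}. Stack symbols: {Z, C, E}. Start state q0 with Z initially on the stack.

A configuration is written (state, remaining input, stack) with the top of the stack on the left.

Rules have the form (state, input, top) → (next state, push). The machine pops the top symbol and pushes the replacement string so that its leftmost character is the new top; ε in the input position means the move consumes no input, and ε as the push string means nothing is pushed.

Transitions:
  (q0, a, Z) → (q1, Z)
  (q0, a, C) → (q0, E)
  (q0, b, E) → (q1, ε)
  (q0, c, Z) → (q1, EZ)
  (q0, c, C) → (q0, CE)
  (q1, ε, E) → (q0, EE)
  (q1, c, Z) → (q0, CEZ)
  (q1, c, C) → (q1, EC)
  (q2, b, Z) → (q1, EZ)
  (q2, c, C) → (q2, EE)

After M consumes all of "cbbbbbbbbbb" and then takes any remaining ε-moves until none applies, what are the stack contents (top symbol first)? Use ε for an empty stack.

(q0, cbbbbbbbbbb, Z)
  read c, top Z: go to q1, push EZ → (q1, bbbbbbbbbb, EZ)
  ε-move, top E: go to q0, push EE → (q0, bbbbbbbbbb, EEZ)
  read b, top E: go to q1, push ε → (q1, bbbbbbbbb, EZ)
  ε-move, top E: go to q0, push EE → (q0, bbbbbbbbb, EEZ)
  read b, top E: go to q1, push ε → (q1, bbbbbbbb, EZ)
  ε-move, top E: go to q0, push EE → (q0, bbbbbbbb, EEZ)
  read b, top E: go to q1, push ε → (q1, bbbbbbb, EZ)
  ε-move, top E: go to q0, push EE → (q0, bbbbbbb, EEZ)
  read b, top E: go to q1, push ε → (q1, bbbbbb, EZ)
  ε-move, top E: go to q0, push EE → (q0, bbbbbb, EEZ)
  read b, top E: go to q1, push ε → (q1, bbbbb, EZ)
  ε-move, top E: go to q0, push EE → (q0, bbbbb, EEZ)
  read b, top E: go to q1, push ε → (q1, bbbb, EZ)
  ε-move, top E: go to q0, push EE → (q0, bbbb, EEZ)
  read b, top E: go to q1, push ε → (q1, bbb, EZ)
  ε-move, top E: go to q0, push EE → (q0, bbb, EEZ)
  read b, top E: go to q1, push ε → (q1, bb, EZ)
  ε-move, top E: go to q0, push EE → (q0, bb, EEZ)
  read b, top E: go to q1, push ε → (q1, b, EZ)
  ε-move, top E: go to q0, push EE → (q0, b, EEZ)
  read b, top E: go to q1, push ε → (q1, ε, EZ)
  ε-move, top E: go to q0, push EE → (q0, ε, EEZ)
All input consumed in state q0 with stack EEZ.

EEZ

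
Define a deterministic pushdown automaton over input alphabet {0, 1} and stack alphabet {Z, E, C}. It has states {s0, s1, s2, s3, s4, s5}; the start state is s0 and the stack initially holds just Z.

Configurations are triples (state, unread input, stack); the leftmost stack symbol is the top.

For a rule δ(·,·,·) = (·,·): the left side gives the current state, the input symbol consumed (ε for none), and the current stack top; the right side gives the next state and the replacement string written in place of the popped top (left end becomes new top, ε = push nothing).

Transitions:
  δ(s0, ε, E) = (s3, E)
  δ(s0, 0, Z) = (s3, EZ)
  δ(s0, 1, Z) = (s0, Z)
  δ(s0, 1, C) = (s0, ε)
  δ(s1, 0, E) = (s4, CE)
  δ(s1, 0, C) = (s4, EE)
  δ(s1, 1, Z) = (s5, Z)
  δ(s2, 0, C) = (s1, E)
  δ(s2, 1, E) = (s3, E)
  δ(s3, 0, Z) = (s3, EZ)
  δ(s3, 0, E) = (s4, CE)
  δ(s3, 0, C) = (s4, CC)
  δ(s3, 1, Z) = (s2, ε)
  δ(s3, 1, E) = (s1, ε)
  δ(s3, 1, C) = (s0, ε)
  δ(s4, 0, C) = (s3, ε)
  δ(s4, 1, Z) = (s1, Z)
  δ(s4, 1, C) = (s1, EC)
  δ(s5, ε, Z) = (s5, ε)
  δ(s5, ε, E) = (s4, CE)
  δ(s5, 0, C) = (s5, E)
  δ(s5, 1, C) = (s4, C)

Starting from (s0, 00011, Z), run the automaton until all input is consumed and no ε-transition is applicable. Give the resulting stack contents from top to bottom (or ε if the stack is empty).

(s0, 00011, Z)
  read 0, top Z: go to s3, push EZ → (s3, 0011, EZ)
  read 0, top E: go to s4, push CE → (s4, 011, CEZ)
  read 0, top C: go to s3, push ε → (s3, 11, EZ)
  read 1, top E: go to s1, push ε → (s1, 1, Z)
  read 1, top Z: go to s5, push Z → (s5, ε, Z)
  ε-move, top Z: go to s5, push ε → (s5, ε, ε)
All input consumed in state s5 with stack ε.

ε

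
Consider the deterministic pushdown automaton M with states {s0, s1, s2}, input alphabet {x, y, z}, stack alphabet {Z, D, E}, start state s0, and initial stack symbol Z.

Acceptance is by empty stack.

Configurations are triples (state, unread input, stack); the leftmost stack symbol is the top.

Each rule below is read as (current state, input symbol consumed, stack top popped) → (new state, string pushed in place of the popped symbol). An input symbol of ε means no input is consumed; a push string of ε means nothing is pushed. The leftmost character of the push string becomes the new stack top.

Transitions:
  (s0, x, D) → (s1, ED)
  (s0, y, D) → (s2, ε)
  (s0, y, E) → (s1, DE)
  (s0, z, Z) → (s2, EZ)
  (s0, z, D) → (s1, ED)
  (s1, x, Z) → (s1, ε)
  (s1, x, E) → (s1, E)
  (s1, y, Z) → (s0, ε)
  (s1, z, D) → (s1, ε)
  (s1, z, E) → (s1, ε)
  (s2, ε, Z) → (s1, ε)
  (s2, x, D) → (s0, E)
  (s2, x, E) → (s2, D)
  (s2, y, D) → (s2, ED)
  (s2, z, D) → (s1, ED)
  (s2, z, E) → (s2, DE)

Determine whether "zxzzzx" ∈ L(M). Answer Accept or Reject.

(s0, zxzzzx, Z)
  read z, top Z: go to s2, push EZ → (s2, xzzzx, EZ)
  read x, top E: go to s2, push D → (s2, zzzx, DZ)
  read z, top D: go to s1, push ED → (s1, zzx, EDZ)
  read z, top E: go to s1, push ε → (s1, zx, DZ)
  read z, top D: go to s1, push ε → (s1, x, Z)
  read x, top Z: go to s1, push ε → (s1, ε, ε)
All input consumed and the stack is empty.

Accept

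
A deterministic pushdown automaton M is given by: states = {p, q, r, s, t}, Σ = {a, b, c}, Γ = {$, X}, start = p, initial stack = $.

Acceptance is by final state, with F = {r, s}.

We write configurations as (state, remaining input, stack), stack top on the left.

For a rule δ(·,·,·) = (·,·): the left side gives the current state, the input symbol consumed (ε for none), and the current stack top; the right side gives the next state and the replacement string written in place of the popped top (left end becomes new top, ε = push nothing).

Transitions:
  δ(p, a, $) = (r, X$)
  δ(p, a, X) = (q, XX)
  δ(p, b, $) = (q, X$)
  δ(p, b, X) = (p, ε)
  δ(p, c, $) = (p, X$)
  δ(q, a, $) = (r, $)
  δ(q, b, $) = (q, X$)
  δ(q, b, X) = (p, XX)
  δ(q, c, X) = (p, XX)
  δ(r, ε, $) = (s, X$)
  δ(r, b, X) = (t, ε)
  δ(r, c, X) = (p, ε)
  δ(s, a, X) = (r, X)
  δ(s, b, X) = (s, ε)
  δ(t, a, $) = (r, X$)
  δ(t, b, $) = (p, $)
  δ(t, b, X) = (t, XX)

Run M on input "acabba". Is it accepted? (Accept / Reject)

(p, acabba, $)
  read a, top $: go to r, push X$ → (r, cabba, X$)
  read c, top X: go to p, push ε → (p, abba, $)
  read a, top $: go to r, push X$ → (r, bba, X$)
  read b, top X: go to t, push ε → (t, ba, $)
  read b, top $: go to p, push $ → (p, a, $)
  read a, top $: go to r, push X$ → (r, ε, X$)
All input consumed; state r ∈ F.

Accept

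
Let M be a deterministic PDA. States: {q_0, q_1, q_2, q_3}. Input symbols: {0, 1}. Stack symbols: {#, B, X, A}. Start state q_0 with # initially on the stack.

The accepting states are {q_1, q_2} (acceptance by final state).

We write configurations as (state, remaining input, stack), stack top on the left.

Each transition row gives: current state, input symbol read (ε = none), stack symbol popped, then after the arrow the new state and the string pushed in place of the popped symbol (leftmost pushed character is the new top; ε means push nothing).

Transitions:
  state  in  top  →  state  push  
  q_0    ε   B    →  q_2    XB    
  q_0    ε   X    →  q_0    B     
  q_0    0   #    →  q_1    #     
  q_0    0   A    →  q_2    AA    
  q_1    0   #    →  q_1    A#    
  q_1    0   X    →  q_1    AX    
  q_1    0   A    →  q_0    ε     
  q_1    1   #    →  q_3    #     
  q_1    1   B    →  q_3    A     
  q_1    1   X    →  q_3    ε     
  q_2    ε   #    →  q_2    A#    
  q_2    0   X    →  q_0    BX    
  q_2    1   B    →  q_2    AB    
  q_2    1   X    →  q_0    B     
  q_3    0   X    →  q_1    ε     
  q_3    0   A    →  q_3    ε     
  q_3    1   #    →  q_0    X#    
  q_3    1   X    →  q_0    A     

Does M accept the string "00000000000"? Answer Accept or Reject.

Accept

(q_0, 00000000000, #)
  read 0, top #: go to q_1, push # → (q_1, 0000000000, #)
  read 0, top #: go to q_1, push A# → (q_1, 000000000, A#)
  read 0, top A: go to q_0, push ε → (q_0, 00000000, #)
  read 0, top #: go to q_1, push # → (q_1, 0000000, #)
  read 0, top #: go to q_1, push A# → (q_1, 000000, A#)
  read 0, top A: go to q_0, push ε → (q_0, 00000, #)
  read 0, top #: go to q_1, push # → (q_1, 0000, #)
  read 0, top #: go to q_1, push A# → (q_1, 000, A#)
  read 0, top A: go to q_0, push ε → (q_0, 00, #)
  read 0, top #: go to q_1, push # → (q_1, 0, #)
  read 0, top #: go to q_1, push A# → (q_1, ε, A#)
All input consumed; state q_1 ∈ F.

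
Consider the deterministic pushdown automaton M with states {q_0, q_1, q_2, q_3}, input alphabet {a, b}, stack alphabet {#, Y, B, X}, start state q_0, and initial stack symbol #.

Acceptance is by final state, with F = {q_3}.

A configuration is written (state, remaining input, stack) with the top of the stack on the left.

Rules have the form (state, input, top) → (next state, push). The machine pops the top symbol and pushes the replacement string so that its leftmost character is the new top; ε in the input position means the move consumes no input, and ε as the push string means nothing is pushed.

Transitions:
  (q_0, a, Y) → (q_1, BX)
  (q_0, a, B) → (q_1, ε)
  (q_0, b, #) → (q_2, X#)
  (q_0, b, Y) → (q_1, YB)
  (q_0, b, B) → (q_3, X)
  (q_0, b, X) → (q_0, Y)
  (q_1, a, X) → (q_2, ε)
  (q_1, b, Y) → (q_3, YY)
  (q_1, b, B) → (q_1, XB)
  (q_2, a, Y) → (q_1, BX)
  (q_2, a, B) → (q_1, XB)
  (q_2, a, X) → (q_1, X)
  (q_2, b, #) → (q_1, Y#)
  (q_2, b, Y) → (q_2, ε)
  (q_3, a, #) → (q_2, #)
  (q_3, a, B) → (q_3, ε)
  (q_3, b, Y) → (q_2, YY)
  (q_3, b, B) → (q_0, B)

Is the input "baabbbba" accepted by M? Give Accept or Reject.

Reject

(q_0, baabbbba, #)
  read b, top #: go to q_2, push X# → (q_2, aabbbba, X#)
  read a, top X: go to q_1, push X → (q_1, abbbba, X#)
  read a, top X: go to q_2, push ε → (q_2, bbbba, #)
  read b, top #: go to q_1, push Y# → (q_1, bbba, Y#)
  read b, top Y: go to q_3, push YY → (q_3, bba, YY#)
  read b, top Y: go to q_2, push YY → (q_2, ba, YYY#)
  read b, top Y: go to q_2, push ε → (q_2, a, YY#)
  read a, top Y: go to q_1, push BX → (q_1, ε, BXY#)
All input consumed; state q_1 ∉ F and no further ε-move applies.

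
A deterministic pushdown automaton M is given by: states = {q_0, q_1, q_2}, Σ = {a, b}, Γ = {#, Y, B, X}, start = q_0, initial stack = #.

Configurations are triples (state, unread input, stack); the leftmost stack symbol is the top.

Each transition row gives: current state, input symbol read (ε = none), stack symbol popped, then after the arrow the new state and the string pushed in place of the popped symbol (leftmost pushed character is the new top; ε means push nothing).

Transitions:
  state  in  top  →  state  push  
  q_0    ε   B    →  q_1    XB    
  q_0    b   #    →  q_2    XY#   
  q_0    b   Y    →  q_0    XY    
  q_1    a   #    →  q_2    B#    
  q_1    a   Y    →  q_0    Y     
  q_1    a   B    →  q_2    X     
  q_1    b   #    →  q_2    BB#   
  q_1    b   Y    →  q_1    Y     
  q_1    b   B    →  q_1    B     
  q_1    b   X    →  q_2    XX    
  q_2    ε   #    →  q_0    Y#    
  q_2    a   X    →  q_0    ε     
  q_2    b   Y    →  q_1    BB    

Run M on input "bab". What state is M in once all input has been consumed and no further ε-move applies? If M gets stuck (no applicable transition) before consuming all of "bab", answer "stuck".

(q_0, bab, #)
  read b, top #: go to q_2, push XY# → (q_2, ab, XY#)
  read a, top X: go to q_0, push ε → (q_0, b, Y#)
  read b, top Y: go to q_0, push XY → (q_0, ε, XY#)
All input consumed; M is in state q_0.

q_0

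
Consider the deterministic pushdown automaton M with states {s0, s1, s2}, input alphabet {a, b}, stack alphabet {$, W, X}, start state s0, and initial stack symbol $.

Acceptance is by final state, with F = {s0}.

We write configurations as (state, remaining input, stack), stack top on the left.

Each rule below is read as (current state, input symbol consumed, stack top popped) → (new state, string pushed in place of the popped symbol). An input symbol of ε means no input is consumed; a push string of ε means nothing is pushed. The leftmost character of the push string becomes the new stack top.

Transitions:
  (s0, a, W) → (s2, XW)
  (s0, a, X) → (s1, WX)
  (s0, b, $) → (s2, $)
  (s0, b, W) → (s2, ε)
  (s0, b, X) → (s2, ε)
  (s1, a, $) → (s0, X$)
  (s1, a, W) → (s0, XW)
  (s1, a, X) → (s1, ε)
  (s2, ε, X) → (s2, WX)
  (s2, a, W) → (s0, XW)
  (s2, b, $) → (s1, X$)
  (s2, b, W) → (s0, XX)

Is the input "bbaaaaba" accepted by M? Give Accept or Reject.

(s0, bbaaaaba, $)
  read b, top $: go to s2, push $ → (s2, baaaaba, $)
  read b, top $: go to s1, push X$ → (s1, aaaaba, X$)
  read a, top X: go to s1, push ε → (s1, aaaba, $)
  read a, top $: go to s0, push X$ → (s0, aaba, X$)
  read a, top X: go to s1, push WX → (s1, aba, WX$)
  read a, top W: go to s0, push XW → (s0, ba, XWX$)
  read b, top X: go to s2, push ε → (s2, a, WX$)
  read a, top W: go to s0, push XW → (s0, ε, XWX$)
All input consumed; state s0 ∈ F.

Accept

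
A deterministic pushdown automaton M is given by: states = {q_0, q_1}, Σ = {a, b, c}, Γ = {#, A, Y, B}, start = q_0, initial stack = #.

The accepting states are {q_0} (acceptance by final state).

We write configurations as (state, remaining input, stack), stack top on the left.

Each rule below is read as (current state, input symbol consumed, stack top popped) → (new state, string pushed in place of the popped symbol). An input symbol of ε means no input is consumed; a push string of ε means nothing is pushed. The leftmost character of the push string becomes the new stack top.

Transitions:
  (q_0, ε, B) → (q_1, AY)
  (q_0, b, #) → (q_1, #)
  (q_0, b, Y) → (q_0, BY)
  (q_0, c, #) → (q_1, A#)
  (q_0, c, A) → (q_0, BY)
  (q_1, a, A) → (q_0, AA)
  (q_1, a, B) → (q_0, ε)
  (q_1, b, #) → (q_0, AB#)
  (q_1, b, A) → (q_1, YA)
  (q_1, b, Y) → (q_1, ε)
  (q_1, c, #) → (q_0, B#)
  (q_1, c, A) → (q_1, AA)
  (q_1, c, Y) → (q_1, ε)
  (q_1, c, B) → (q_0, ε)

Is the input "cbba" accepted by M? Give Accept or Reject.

Accept

(q_0, cbba, #) ⊢ (q_1, bba, A#) ⊢ (q_1, ba, YA#) ⊢ (q_1, a, A#) ⊢ (q_0, ε, AA#)
All input consumed; state q_0 ∈ F.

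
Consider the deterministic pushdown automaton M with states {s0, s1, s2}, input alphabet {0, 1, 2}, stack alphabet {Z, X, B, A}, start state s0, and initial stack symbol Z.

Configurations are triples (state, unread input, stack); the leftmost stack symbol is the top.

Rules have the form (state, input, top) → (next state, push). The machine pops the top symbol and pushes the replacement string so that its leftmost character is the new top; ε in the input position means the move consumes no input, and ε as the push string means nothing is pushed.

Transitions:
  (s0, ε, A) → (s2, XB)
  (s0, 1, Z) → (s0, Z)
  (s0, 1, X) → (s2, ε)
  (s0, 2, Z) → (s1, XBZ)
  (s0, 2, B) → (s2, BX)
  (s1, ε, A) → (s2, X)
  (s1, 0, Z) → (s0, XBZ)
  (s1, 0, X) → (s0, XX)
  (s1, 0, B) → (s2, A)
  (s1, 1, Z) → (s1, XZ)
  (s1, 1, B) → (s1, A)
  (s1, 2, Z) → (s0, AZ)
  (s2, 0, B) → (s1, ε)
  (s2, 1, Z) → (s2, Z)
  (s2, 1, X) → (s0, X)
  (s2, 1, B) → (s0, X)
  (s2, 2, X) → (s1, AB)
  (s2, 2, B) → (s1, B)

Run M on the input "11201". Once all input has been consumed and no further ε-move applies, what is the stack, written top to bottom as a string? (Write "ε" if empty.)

(s0, 11201, Z) ⊢ (s0, 1201, Z) ⊢ (s0, 201, Z) ⊢ (s1, 01, XBZ) ⊢ (s0, 1, XXBZ) ⊢ (s2, ε, XBZ)
All input consumed in state s2 with stack XBZ.

XBZ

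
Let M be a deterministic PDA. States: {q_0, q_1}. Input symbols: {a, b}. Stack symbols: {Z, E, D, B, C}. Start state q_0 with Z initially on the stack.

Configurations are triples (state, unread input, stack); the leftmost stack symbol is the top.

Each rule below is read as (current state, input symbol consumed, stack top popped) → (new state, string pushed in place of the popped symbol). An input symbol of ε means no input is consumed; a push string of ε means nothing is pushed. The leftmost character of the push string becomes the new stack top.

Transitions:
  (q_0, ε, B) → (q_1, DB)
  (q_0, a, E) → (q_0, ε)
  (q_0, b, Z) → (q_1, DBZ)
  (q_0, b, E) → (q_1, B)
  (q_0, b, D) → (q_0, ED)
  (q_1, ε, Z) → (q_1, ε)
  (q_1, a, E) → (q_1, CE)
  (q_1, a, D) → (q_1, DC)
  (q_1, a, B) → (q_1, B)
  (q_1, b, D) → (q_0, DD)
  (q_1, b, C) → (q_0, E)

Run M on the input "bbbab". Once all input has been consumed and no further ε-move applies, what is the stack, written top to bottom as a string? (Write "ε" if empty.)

EDDBZ

(q_0, bbbab, Z)
  read b, top Z: go to q_1, push DBZ → (q_1, bbab, DBZ)
  read b, top D: go to q_0, push DD → (q_0, bab, DDBZ)
  read b, top D: go to q_0, push ED → (q_0, ab, EDDBZ)
  read a, top E: go to q_0, push ε → (q_0, b, DDBZ)
  read b, top D: go to q_0, push ED → (q_0, ε, EDDBZ)
All input consumed in state q_0 with stack EDDBZ.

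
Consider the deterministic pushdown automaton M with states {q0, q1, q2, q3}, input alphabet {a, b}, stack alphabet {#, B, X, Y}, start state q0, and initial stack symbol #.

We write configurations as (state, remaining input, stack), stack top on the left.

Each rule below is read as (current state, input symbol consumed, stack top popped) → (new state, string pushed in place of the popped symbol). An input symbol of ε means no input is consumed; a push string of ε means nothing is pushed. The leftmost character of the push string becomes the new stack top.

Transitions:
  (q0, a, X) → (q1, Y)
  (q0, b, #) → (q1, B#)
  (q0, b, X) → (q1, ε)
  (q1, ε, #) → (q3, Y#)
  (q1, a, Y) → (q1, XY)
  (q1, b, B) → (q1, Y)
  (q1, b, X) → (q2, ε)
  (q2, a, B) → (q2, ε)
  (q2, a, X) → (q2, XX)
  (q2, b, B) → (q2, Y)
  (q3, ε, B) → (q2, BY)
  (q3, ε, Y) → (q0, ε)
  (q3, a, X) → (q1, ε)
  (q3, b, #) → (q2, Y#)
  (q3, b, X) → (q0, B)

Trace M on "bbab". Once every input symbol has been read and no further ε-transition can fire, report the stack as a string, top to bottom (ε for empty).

(q0, bbab, #)
  read b, top #: go to q1, push B# → (q1, bab, B#)
  read b, top B: go to q1, push Y → (q1, ab, Y#)
  read a, top Y: go to q1, push XY → (q1, b, XY#)
  read b, top X: go to q2, push ε → (q2, ε, Y#)
All input consumed in state q2 with stack Y#.

Y#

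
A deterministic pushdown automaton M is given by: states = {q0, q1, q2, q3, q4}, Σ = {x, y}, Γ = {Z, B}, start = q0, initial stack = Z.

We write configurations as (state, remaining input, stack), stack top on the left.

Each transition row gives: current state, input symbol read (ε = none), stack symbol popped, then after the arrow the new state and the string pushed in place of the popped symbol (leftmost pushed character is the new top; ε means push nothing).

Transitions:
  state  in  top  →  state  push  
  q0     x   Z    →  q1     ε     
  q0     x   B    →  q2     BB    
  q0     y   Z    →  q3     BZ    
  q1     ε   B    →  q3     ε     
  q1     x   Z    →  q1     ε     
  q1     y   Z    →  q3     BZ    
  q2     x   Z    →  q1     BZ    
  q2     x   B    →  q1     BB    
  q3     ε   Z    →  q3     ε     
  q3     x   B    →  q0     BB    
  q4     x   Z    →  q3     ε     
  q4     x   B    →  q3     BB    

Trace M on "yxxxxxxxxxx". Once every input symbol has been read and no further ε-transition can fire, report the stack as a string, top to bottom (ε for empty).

BBBBBBBBZ

(q0, yxxxxxxxxxx, Z)
  read y, top Z: go to q3, push BZ → (q3, xxxxxxxxxx, BZ)
  read x, top B: go to q0, push BB → (q0, xxxxxxxxx, BBZ)
  read x, top B: go to q2, push BB → (q2, xxxxxxxx, BBBZ)
  read x, top B: go to q1, push BB → (q1, xxxxxxx, BBBBZ)
  ε-move, top B: go to q3, push ε → (q3, xxxxxxx, BBBZ)
  read x, top B: go to q0, push BB → (q0, xxxxxx, BBBBZ)
  read x, top B: go to q2, push BB → (q2, xxxxx, BBBBBZ)
  read x, top B: go to q1, push BB → (q1, xxxx, BBBBBBZ)
  ε-move, top B: go to q3, push ε → (q3, xxxx, BBBBBZ)
  read x, top B: go to q0, push BB → (q0, xxx, BBBBBBZ)
  read x, top B: go to q2, push BB → (q2, xx, BBBBBBBZ)
  read x, top B: go to q1, push BB → (q1, x, BBBBBBBBZ)
  ε-move, top B: go to q3, push ε → (q3, x, BBBBBBBZ)
  read x, top B: go to q0, push BB → (q0, ε, BBBBBBBBZ)
All input consumed in state q0 with stack BBBBBBBBZ.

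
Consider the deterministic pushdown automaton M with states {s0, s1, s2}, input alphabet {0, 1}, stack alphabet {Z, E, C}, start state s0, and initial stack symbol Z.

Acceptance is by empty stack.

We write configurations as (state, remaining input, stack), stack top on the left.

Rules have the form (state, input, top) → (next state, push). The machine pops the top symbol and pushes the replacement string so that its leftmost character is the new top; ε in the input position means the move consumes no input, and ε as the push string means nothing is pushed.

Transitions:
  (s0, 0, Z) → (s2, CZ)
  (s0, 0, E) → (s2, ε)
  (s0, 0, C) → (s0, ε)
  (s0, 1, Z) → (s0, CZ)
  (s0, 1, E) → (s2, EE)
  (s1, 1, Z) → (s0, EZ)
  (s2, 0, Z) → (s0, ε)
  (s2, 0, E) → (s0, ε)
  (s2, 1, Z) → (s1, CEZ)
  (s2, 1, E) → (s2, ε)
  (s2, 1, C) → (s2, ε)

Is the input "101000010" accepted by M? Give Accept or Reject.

Reject

(s0, 101000010, Z) ⊢ (s0, 01000010, CZ) ⊢ (s0, 1000010, Z) ⊢ (s0, 000010, CZ) ⊢ (s0, 00010, Z) ⊢ (s2, 0010, CZ)
No transition applies at (s2, 0010, CZ); input not fully consumed.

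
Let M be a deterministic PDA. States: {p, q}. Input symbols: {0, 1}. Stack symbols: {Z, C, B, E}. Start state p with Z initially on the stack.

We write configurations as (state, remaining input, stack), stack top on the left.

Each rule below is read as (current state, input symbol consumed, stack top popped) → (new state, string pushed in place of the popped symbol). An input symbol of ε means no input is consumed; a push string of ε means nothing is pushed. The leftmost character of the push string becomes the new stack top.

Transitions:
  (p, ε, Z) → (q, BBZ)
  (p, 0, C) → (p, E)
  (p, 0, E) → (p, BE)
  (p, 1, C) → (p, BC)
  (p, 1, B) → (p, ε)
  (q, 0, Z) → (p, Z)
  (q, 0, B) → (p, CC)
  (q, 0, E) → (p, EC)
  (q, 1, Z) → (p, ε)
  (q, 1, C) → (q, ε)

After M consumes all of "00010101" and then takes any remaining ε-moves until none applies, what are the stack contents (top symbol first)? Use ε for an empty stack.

(p, 00010101, Z) ⊢ (q, 00010101, BBZ) ⊢ (p, 0010101, CCBZ) ⊢ (p, 010101, ECBZ) ⊢ (p, 10101, BECBZ) ⊢ (p, 0101, ECBZ) ⊢ (p, 101, BECBZ) ⊢ (p, 01, ECBZ) ⊢ (p, 1, BECBZ) ⊢ (p, ε, ECBZ)
All input consumed in state p with stack ECBZ.

ECBZ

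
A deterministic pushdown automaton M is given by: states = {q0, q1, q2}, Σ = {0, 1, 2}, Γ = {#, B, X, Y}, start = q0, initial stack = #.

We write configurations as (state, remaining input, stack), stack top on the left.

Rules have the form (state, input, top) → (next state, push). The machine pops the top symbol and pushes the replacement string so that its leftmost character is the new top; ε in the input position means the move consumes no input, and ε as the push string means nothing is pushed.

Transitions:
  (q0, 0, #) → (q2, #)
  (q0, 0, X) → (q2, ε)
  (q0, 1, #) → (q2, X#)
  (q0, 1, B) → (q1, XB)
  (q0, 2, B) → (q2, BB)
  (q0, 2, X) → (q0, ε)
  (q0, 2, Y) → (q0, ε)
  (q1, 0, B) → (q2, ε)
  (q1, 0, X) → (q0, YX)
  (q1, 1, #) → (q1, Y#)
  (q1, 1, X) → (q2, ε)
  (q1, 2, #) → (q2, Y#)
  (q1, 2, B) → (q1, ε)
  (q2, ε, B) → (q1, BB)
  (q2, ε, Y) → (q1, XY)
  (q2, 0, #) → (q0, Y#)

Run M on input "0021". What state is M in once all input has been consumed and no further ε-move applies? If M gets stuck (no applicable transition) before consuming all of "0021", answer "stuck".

q2

(q0, 0021, #) ⊢ (q2, 021, #) ⊢ (q0, 21, Y#) ⊢ (q0, 1, #) ⊢ (q2, ε, X#)
All input consumed; M is in state q2.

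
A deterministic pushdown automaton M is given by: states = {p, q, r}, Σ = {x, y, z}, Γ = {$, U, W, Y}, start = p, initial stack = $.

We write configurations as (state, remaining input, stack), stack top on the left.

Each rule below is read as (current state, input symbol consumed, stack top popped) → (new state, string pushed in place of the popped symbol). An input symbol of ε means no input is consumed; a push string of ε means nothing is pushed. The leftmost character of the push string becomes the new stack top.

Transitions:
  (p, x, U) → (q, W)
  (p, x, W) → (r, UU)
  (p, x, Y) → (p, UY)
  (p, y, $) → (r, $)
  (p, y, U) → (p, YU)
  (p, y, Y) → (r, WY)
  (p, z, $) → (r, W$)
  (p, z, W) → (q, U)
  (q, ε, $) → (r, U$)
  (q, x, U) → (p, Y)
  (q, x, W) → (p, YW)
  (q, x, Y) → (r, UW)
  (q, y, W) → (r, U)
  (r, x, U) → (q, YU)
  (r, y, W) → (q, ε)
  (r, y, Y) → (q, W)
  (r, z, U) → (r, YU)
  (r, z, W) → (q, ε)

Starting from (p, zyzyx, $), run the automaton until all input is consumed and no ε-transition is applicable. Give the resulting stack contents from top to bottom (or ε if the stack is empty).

(p, zyzyx, $)
  read z, top $: go to r, push W$ → (r, yzyx, W$)
  read y, top W: go to q, push ε → (q, zyx, $)
  ε-move, top $: go to r, push U$ → (r, zyx, U$)
  read z, top U: go to r, push YU → (r, yx, YU$)
  read y, top Y: go to q, push W → (q, x, WU$)
  read x, top W: go to p, push YW → (p, ε, YWU$)
All input consumed in state p with stack YWU$.

YWU$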